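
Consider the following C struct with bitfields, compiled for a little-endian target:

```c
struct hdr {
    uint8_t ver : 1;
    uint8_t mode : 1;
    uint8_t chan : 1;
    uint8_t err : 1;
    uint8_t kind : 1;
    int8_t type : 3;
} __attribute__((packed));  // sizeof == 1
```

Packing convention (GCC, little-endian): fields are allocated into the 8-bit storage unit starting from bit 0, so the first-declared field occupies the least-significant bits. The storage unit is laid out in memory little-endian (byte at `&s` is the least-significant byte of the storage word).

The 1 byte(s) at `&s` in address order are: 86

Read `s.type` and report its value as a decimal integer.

[0]=0x86 (little-endian) → word 0x86
ver:1 @ bit 0 → (0x86>>0)&0x1 = 0x0
mode:1 @ bit 1 → (0x86>>1)&0x1 = 0x1
chan:1 @ bit 2 → (0x86>>2)&0x1 = 0x1
err:1 @ bit 3 → (0x86>>3)&0x1 = 0x0
kind:1 @ bit 4 → (0x86>>4)&0x1 = 0x0
type:3 @ bit 5 → (0x86>>5)&0x7 = 0x4  ←
type signed 3b, MSB=1: 4 - 8 = -4

-4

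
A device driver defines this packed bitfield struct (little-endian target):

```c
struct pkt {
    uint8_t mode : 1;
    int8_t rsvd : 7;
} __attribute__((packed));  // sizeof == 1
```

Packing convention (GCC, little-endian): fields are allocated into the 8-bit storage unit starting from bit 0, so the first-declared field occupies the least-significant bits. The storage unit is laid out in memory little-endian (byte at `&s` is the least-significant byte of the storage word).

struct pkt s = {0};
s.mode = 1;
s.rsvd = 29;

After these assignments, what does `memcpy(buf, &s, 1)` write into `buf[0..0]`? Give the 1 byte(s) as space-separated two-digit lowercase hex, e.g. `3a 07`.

[0+:1] mode=1 & 0x1 = 0x1; word=0x01
[1+:7] rsvd=29 & 0x7f = 0x1d; word=0x3b
word = 0x3b → little-endian bytes:
  [0]=0x3b

3b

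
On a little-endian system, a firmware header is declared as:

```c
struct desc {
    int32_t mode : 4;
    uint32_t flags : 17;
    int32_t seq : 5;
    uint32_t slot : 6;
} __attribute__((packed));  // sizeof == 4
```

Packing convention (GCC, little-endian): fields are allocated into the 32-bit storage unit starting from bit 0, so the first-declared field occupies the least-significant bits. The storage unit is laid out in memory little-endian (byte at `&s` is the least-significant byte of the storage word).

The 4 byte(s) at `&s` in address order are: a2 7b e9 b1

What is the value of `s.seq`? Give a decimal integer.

[0]=0xa2 [1]=0x7b [2]=0xe9 [3]=0xb1 (little-endian) → word 0xb1e97ba2
mode [0+:4] = (word>>0) & 0xf = 2
flags [4+:17] = (word>>4) & 0x1ffff = 38842
seq [21+:5] = (word>>21) & 0x1f = 15  ←
slot [26+:6] = (word>>26) & 0x3f = 44
seq signed 5b, MSB=0: value = 15

15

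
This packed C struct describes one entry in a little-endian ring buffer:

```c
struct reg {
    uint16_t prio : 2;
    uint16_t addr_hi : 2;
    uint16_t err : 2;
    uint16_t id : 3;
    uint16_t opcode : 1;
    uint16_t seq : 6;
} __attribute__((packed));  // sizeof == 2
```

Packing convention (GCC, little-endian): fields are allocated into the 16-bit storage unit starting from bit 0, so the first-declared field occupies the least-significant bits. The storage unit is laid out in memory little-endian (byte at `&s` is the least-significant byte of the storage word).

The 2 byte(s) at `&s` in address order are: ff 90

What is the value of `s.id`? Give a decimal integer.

[0]=0xff [1]=0x90 (little-endian) → word 0x90ff
prio [0+:2] = (word>>0) & 0x3 = 3
addr_hi [2+:2] = (word>>2) & 0x3 = 3
err [4+:2] = (word>>4) & 0x3 = 3
id [6+:3] = (word>>6) & 0x7 = 3  ←
opcode [9+:1] = (word>>9) & 0x1 = 0
seq [10+:6] = (word>>10) & 0x3f = 36

3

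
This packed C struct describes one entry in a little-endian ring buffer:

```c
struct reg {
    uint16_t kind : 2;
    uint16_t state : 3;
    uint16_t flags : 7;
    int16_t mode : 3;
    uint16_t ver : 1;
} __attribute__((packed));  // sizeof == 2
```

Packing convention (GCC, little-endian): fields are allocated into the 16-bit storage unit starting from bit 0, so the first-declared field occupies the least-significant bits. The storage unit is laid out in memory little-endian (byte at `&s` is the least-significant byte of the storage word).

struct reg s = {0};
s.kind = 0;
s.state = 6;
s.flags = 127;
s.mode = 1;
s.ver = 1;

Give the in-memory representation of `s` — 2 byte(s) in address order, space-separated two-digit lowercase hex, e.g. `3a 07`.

f8 9f

[0+:2] kind=0 & 0x3 = 0x0; word=0x0000
[2+:3] state=6 & 0x7 = 0x6; word=0x0018
[5+:7] flags=127 & 0x7f = 0x7f; word=0x0ff8
[12+:3] mode=1 & 0x7 = 0x1; word=0x1ff8
[15+:1] ver=1 & 0x1 = 0x1; word=0x9ff8
word = 0x9ff8 → little-endian bytes:
  [0]=0xf8  [1]=0x9f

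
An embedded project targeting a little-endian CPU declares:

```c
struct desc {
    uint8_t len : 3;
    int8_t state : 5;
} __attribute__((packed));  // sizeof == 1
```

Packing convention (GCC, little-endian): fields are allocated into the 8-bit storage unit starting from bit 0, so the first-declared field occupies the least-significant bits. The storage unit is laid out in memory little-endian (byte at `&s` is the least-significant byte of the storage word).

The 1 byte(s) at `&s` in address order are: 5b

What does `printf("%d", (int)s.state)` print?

11

[0]=0x5b (little-endian) → word 0x5b
len [0+:3] = (word>>0) & 0x7 = 3
state [3+:5] = (word>>3) & 0x1f = 11  ←
state signed 5b, MSB=0: value = 11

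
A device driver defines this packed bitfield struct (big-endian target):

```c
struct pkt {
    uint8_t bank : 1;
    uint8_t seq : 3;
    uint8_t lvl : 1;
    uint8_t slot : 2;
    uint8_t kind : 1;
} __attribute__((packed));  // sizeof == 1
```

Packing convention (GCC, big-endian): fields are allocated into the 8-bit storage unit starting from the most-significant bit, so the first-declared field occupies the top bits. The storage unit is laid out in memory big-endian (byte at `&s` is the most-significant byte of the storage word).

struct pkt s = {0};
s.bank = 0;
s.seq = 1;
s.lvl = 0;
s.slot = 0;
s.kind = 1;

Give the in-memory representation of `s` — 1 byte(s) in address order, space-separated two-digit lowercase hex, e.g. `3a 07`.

[7+:1] bank=0 & 0x1 = 0x0; word=0x00
[4+:3] seq=1 & 0x7 = 0x1; word=0x10
[3+:1] lvl=0 & 0x1 = 0x0; word=0x10
[1+:2] slot=0 & 0x3 = 0x0; word=0x10
[0+:1] kind=1 & 0x1 = 0x1; word=0x11
word = 0x11 → big-endian bytes:
  [0]=0x11

11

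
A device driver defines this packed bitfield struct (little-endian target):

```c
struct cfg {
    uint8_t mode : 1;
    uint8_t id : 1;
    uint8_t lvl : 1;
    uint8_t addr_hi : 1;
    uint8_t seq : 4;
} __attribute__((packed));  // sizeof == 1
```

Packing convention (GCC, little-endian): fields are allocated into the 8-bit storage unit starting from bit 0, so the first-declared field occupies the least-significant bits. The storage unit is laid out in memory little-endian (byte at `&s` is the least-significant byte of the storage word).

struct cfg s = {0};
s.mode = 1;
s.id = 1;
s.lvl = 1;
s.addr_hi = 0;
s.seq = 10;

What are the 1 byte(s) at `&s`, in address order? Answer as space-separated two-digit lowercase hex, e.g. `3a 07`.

[0+:1] mode=1 & 0x1 = 0x1; word=0x01
[1+:1] id=1 & 0x1 = 0x1; word=0x03
[2+:1] lvl=1 & 0x1 = 0x1; word=0x07
[3+:1] addr_hi=0 & 0x1 = 0x0; word=0x07
[4+:4] seq=10 & 0xf = 0xa; word=0xa7
word = 0xa7 → little-endian bytes:
  [0]=0xa7

a7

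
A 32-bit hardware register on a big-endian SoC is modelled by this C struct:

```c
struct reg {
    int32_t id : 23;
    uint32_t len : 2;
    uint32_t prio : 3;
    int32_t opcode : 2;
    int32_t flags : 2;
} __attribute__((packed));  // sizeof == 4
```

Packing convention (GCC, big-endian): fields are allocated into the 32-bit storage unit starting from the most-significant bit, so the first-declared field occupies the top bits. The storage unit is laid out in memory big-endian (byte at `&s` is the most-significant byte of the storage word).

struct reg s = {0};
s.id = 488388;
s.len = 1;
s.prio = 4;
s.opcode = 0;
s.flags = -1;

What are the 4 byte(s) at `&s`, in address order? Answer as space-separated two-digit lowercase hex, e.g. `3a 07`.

0e e7 88 c3

id:23 = 488388 → 0x773c4 << 9 → word 0x0ee78800
len:2 = 1 → 0x1 << 7 → word 0x0ee78880
prio:3 = 4 → 0x4 << 4 → word 0x0ee788c0
opcode:2 = 0 → 0x0 << 2 → word 0x0ee788c0
flags:2 = -1 → 0x3 << 0 → word 0x0ee788c3
word = 0x0ee788c3 → big-endian bytes:
  [0]=0x0e  [1]=0xe7  [2]=0x88  [3]=0xc3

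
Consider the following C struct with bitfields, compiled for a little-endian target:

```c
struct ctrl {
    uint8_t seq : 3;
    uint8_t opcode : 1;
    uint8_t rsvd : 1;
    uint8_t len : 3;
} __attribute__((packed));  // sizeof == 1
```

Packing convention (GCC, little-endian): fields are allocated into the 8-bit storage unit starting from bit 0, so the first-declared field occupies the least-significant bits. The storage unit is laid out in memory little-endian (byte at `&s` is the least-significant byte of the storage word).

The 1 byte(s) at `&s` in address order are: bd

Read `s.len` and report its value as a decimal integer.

5

[0]=0xbd (little-endian) → word 0xbd
seq:3 @ bit 0 → (0xbd>>0)&0x7 = 0x5
opcode:1 @ bit 3 → (0xbd>>3)&0x1 = 0x1
rsvd:1 @ bit 4 → (0xbd>>4)&0x1 = 0x1
len:3 @ bit 5 → (0xbd>>5)&0x7 = 0x5  ←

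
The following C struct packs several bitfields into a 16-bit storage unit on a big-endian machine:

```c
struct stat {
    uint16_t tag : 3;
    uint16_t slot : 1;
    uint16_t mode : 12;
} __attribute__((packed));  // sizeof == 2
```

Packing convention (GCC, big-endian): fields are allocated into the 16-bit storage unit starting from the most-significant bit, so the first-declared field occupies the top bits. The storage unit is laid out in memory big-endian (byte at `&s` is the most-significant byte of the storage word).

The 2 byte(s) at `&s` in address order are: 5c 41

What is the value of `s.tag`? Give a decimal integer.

2

[0]=0x5c [1]=0x41 (big-endian) → word 0x5c41
tag:3 @ bit 13 → (0x5c41>>13)&0x7 = 0x2  ←
slot:1 @ bit 12 → (0x5c41>>12)&0x1 = 0x1
mode:12 @ bit 0 → (0x5c41>>0)&0xfff = 0xc41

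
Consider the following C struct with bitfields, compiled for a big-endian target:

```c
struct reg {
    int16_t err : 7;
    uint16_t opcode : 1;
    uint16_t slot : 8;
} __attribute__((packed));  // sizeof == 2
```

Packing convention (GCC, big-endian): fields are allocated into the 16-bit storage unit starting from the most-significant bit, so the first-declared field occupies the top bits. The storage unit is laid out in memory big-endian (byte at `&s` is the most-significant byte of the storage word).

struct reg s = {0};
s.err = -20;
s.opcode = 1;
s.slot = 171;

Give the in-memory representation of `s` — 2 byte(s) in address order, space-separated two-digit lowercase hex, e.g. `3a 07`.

err (7b) val=-20 bits=0x6c at bit 9: 0xd800
opcode (1b) val=1 bits=0x1 at bit 8: 0xd900
slot (8b) val=171 bits=0xab at bit 0: 0xd9ab
word = 0xd9ab → big-endian bytes:
  [0]=0xd9  [1]=0xab

d9 ab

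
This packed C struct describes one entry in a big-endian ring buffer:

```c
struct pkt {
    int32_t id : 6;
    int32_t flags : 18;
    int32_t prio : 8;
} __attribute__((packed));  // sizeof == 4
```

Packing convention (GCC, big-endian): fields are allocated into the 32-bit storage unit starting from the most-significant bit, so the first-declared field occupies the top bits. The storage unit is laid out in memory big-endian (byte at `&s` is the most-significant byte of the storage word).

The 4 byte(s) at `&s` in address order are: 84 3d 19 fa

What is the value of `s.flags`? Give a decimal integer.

15641

[0]=0x84 [1]=0x3d [2]=0x19 [3]=0xfa (big-endian) → word 0x843d19fa
id:6 @ bit 26 → (0x843d19fa>>26)&0x3f = 0x21
flags:18 @ bit 8 → (0x843d19fa>>8)&0x3ffff = 0x3d19  ←
prio:8 @ bit 0 → (0x843d19fa>>0)&0xff = 0xfa
flags signed 18b, MSB=0: value = 15641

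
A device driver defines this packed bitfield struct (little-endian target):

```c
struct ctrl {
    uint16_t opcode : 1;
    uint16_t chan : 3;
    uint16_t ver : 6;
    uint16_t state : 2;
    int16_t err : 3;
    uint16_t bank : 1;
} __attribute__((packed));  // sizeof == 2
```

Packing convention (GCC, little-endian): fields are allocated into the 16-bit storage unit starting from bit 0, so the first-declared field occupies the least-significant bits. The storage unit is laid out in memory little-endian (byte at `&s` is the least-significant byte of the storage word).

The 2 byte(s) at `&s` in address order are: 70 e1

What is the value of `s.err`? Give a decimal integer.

[0]=0x70 [1]=0xe1 (little-endian) → word 0xe170
opcode:1 @ bit 0 → (0xe170>>0)&0x1 = 0x0
chan:3 @ bit 1 → (0xe170>>1)&0x7 = 0x0
ver:6 @ bit 4 → (0xe170>>4)&0x3f = 0x17
state:2 @ bit 10 → (0xe170>>10)&0x3 = 0x0
err:3 @ bit 12 → (0xe170>>12)&0x7 = 0x6  ←
bank:1 @ bit 15 → (0xe170>>15)&0x1 = 0x1
err signed 3b, MSB=1: 6 - 8 = -2

-2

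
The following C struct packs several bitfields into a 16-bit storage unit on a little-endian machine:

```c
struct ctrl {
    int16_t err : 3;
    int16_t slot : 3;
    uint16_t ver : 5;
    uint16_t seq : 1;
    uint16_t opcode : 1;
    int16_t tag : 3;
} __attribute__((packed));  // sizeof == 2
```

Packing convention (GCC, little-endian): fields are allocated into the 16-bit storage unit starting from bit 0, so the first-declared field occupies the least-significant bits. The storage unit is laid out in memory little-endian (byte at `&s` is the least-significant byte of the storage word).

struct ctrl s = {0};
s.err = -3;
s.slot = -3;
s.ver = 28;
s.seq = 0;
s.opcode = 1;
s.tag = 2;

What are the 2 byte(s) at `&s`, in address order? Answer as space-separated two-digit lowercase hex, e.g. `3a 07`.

err (3b) val=-3 bits=0x5 at bit 0: 0x0005
slot (3b) val=-3 bits=0x5 at bit 3: 0x002d
ver (5b) val=28 bits=0x1c at bit 6: 0x072d
seq (1b) val=0 bits=0x0 at bit 11: 0x072d
opcode (1b) val=1 bits=0x1 at bit 12: 0x172d
tag (3b) val=2 bits=0x2 at bit 13: 0x572d
word = 0x572d → little-endian bytes:
  [0]=0x2d  [1]=0x57

2d 57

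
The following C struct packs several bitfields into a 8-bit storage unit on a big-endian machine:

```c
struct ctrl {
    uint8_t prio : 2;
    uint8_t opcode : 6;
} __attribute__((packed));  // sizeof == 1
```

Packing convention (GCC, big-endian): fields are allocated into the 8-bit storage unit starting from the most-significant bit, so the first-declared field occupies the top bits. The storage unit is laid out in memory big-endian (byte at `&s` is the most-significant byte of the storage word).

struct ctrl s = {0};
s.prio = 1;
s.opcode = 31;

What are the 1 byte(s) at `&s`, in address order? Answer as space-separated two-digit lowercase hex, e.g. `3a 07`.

5f

prio:2 = 1 → 0x1 << 6 → word 0x40
opcode:6 = 31 → 0x1f << 0 → word 0x5f
word = 0x5f → big-endian bytes:
  [0]=0x5f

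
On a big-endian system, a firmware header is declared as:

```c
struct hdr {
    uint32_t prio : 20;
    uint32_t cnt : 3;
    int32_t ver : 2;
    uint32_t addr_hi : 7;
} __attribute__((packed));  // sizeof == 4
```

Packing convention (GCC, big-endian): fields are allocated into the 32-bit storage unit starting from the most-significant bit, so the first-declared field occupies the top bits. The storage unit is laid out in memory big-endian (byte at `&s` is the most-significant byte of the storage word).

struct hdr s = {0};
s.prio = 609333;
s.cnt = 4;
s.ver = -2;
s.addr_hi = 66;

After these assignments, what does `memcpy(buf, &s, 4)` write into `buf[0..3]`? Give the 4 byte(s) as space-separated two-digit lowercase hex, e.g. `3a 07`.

94 c3 59 42

[12+:20] prio=609333 & 0xfffff = 0x94c35; word=0x94c35000
[9+:3] cnt=4 & 0x7 = 0x4; word=0x94c35800
[7+:2] ver=-2 & 0x3 = 0x2; word=0x94c35900
[0+:7] addr_hi=66 & 0x7f = 0x42; word=0x94c35942
word = 0x94c35942 → big-endian bytes:
  [0]=0x94  [1]=0xc3  [2]=0x59  [3]=0x42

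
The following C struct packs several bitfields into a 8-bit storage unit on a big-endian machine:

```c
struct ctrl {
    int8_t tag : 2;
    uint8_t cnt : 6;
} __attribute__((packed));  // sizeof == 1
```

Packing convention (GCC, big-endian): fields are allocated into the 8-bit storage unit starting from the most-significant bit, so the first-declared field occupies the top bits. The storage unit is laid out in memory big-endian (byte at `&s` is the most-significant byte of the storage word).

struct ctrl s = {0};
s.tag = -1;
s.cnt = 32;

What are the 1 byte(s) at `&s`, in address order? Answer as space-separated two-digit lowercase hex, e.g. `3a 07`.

e0

tag:2 = -1 → 0x3 << 6 → word 0xc0
cnt:6 = 32 → 0x20 << 0 → word 0xe0
word = 0xe0 → big-endian bytes:
  [0]=0xe0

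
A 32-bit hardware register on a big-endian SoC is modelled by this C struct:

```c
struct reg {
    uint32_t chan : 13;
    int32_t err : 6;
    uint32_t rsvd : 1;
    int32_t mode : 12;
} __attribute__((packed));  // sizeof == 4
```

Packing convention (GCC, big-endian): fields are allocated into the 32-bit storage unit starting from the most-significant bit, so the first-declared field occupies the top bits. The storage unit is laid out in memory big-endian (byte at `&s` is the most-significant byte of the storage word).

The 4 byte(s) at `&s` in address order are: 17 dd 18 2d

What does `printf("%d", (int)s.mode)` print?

[0]=0x17 [1]=0xdd [2]=0x18 [3]=0x2d (big-endian) → word 0x17dd182d
chan:13 @ bit 19 → (0x17dd182d>>19)&0x1fff = 0x2fb
err:6 @ bit 13 → (0x17dd182d>>13)&0x3f = 0x28
rsvd:1 @ bit 12 → (0x17dd182d>>12)&0x1 = 0x1
mode:12 @ bit 0 → (0x17dd182d>>0)&0xfff = 0x82d  ←
mode signed 12b, MSB=1: 2093 - 4096 = -2003

-2003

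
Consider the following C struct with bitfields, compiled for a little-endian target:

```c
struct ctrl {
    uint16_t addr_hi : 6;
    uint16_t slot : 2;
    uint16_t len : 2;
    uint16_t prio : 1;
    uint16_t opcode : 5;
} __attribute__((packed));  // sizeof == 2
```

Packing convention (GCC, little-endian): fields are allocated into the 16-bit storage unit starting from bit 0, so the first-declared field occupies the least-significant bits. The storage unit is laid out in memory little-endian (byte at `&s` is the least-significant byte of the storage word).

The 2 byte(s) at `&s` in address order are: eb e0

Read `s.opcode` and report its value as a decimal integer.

28

[0]=0xeb [1]=0xe0 (little-endian) → word 0xe0eb
addr_hi:6 @ bit 0 → (0xe0eb>>0)&0x3f = 0x2b
slot:2 @ bit 6 → (0xe0eb>>6)&0x3 = 0x3
len:2 @ bit 8 → (0xe0eb>>8)&0x3 = 0x0
prio:1 @ bit 10 → (0xe0eb>>10)&0x1 = 0x0
opcode:5 @ bit 11 → (0xe0eb>>11)&0x1f = 0x1c  ←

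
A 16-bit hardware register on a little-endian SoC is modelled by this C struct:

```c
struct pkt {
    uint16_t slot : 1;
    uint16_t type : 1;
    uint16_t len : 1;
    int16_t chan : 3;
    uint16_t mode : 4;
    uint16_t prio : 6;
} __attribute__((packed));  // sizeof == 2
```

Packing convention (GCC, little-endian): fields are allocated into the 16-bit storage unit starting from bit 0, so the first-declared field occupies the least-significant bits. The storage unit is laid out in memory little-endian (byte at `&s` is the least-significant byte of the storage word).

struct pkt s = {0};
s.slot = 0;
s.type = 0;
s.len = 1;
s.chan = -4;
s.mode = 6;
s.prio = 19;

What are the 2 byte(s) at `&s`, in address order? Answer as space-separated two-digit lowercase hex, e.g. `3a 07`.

slot (1b) val=0 bits=0x0 at bit 0: 0x0000
type (1b) val=0 bits=0x0 at bit 1: 0x0000
len (1b) val=1 bits=0x1 at bit 2: 0x0004
chan (3b) val=-4 bits=0x4 at bit 3: 0x0024
mode (4b) val=6 bits=0x6 at bit 6: 0x01a4
prio (6b) val=19 bits=0x13 at bit 10: 0x4da4
word = 0x4da4 → little-endian bytes:
  [0]=0xa4  [1]=0x4d

a4 4d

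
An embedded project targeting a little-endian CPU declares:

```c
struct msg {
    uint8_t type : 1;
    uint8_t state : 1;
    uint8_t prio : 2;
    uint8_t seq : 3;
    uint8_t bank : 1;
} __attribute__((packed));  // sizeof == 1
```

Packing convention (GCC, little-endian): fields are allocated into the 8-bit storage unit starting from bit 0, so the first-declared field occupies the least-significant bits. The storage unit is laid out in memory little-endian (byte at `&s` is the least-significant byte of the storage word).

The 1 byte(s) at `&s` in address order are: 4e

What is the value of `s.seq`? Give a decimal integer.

4

[0]=0x4e (little-endian) → word 0x4e
type:1 @ bit 0 → (0x4e>>0)&0x1 = 0x0
state:1 @ bit 1 → (0x4e>>1)&0x1 = 0x1
prio:2 @ bit 2 → (0x4e>>2)&0x3 = 0x3
seq:3 @ bit 4 → (0x4e>>4)&0x7 = 0x4  ←
bank:1 @ bit 7 → (0x4e>>7)&0x1 = 0x0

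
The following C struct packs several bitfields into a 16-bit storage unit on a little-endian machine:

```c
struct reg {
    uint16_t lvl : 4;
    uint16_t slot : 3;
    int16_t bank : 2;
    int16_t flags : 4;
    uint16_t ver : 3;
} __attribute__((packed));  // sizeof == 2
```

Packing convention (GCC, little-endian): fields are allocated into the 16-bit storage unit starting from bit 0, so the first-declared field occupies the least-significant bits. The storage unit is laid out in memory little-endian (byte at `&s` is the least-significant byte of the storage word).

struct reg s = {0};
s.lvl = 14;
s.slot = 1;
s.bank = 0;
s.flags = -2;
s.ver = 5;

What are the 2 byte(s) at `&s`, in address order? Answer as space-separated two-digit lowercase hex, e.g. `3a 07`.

1e bc

lvl:4 = 14 → 0xe << 0 → word 0x000e
slot:3 = 1 → 0x1 << 4 → word 0x001e
bank:2 = 0 → 0x0 << 7 → word 0x001e
flags:4 = -2 → 0xe << 9 → word 0x1c1e
ver:3 = 5 → 0x5 << 13 → word 0xbc1e
word = 0xbc1e → little-endian bytes:
  [0]=0x1e  [1]=0xbc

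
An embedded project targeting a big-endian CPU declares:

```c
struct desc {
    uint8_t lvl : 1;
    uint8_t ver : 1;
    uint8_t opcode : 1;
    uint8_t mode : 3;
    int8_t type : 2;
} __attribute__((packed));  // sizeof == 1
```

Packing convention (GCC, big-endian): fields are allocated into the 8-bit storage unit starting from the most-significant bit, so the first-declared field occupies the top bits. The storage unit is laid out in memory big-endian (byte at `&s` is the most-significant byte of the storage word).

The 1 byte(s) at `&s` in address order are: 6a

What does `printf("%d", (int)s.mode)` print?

[0]=0x6a (big-endian) → word 0x6a
lvl [7+:1] = (word>>7) & 0x1 = 0
ver [6+:1] = (word>>6) & 0x1 = 1
opcode [5+:1] = (word>>5) & 0x1 = 1
mode [2+:3] = (word>>2) & 0x7 = 2  ←
type [0+:2] = (word>>0) & 0x3 = 2

2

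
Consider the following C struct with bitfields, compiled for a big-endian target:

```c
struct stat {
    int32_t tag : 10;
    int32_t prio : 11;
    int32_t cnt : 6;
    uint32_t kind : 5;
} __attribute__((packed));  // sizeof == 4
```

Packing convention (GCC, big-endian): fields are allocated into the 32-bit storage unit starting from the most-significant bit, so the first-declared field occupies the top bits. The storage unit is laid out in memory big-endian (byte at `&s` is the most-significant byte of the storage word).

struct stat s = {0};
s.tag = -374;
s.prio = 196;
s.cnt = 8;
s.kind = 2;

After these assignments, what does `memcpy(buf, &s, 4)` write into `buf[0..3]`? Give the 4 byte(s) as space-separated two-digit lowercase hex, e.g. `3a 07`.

a2 86 21 02

tag (10b) val=-374 bits=0x28a at bit 22: 0xa2800000
prio (11b) val=196 bits=0xc4 at bit 11: 0xa2862000
cnt (6b) val=8 bits=0x8 at bit 5: 0xa2862100
kind (5b) val=2 bits=0x2 at bit 0: 0xa2862102
word = 0xa2862102 → big-endian bytes:
  [0]=0xa2  [1]=0x86  [2]=0x21  [3]=0x02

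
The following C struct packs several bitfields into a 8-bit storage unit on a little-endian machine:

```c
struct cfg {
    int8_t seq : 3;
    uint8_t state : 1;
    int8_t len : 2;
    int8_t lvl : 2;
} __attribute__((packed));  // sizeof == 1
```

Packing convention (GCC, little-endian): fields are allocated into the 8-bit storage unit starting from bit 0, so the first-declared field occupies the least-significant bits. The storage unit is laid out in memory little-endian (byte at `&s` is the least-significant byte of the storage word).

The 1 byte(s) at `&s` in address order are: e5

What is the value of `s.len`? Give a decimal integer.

[0]=0xe5 (little-endian) → word 0xe5
seq:3 @ bit 0 → (0xe5>>0)&0x7 = 0x5
state:1 @ bit 3 → (0xe5>>3)&0x1 = 0x0
len:2 @ bit 4 → (0xe5>>4)&0x3 = 0x2  ←
lvl:2 @ bit 6 → (0xe5>>6)&0x3 = 0x3
len signed 2b, MSB=1: 2 - 4 = -2

-2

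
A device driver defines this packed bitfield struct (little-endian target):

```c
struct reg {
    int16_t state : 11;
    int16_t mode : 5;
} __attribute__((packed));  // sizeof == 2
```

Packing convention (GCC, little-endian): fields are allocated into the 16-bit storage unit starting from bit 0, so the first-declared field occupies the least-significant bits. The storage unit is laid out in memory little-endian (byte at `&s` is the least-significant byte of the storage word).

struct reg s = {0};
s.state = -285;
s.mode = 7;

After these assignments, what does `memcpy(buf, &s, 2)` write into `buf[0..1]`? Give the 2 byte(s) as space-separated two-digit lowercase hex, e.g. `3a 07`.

e3 3e

state:11 = -285 → 0x6e3 << 0 → word 0x06e3
mode:5 = 7 → 0x7 << 11 → word 0x3ee3
word = 0x3ee3 → little-endian bytes:
  [0]=0xe3  [1]=0x3e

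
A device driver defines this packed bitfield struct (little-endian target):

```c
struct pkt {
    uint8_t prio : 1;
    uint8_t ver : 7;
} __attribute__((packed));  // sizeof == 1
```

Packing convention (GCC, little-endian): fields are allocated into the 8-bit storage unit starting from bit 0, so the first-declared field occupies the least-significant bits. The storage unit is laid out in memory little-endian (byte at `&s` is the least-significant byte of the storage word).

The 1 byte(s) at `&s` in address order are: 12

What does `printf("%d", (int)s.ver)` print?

[0]=0x12 (little-endian) → word 0x12
prio:1 @ bit 0 → (0x12>>0)&0x1 = 0x0
ver:7 @ bit 1 → (0x12>>1)&0x7f = 0x9  ←

9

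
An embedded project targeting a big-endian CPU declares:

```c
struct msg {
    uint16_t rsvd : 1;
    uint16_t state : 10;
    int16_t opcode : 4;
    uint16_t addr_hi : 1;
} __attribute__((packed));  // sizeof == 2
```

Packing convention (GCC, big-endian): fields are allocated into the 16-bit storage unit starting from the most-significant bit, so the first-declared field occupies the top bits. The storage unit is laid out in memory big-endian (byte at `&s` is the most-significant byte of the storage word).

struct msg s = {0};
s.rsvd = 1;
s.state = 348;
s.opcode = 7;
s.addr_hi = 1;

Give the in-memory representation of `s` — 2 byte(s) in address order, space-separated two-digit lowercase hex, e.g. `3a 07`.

[15+:1] rsvd=1 & 0x1 = 0x1; word=0x8000
[5+:10] state=348 & 0x3ff = 0x15c; word=0xab80
[1+:4] opcode=7 & 0xf = 0x7; word=0xab8e
[0+:1] addr_hi=1 & 0x1 = 0x1; word=0xab8f
word = 0xab8f → big-endian bytes:
  [0]=0xab  [1]=0x8f

ab 8f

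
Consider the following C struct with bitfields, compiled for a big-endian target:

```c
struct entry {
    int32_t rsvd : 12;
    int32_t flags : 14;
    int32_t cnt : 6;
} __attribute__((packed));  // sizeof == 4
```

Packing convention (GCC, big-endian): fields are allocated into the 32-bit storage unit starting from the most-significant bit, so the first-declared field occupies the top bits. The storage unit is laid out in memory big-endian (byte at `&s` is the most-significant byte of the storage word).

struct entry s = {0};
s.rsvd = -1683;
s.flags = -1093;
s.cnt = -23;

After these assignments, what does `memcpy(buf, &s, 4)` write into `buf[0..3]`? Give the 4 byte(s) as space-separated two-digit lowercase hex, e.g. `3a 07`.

rsvd:12 = -1683 → 0x96d << 20 → word 0x96d00000
flags:14 = -1093 → 0x3bbb << 6 → word 0x96deeec0
cnt:6 = -23 → 0x29 << 0 → word 0x96deeee9
word = 0x96deeee9 → big-endian bytes:
  [0]=0x96  [1]=0xde  [2]=0xee  [3]=0xe9

96 de ee e9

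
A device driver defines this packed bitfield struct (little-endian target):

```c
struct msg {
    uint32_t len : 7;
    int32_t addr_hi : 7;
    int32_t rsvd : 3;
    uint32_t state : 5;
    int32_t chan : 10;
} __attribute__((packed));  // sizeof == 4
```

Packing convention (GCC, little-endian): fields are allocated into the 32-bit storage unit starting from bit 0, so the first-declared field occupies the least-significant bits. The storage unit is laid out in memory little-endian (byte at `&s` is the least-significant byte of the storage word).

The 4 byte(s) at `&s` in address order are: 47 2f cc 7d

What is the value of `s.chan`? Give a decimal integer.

[0]=0x47 [1]=0x2f [2]=0xcc [3]=0x7d (little-endian) → word 0x7dcc2f47
len:7 @ bit 0 → (0x7dcc2f47>>0)&0x7f = 0x47
addr_hi:7 @ bit 7 → (0x7dcc2f47>>7)&0x7f = 0x5e
rsvd:3 @ bit 14 → (0x7dcc2f47>>14)&0x7 = 0x0
state:5 @ bit 17 → (0x7dcc2f47>>17)&0x1f = 0x6
chan:10 @ bit 22 → (0x7dcc2f47>>22)&0x3ff = 0x1f7  ←
chan signed 10b, MSB=0: value = 503

503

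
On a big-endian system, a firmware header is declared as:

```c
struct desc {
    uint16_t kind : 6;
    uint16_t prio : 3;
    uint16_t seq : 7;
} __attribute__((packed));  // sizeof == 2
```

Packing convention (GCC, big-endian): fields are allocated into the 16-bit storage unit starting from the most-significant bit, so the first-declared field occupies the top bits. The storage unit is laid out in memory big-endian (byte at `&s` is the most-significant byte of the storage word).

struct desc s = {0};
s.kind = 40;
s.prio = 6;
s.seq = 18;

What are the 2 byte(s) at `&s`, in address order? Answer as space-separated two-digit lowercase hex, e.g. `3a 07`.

a3 12

kind (6b) val=40 bits=0x28 at bit 10: 0xa000
prio (3b) val=6 bits=0x6 at bit 7: 0xa300
seq (7b) val=18 bits=0x12 at bit 0: 0xa312
word = 0xa312 → big-endian bytes:
  [0]=0xa3  [1]=0x12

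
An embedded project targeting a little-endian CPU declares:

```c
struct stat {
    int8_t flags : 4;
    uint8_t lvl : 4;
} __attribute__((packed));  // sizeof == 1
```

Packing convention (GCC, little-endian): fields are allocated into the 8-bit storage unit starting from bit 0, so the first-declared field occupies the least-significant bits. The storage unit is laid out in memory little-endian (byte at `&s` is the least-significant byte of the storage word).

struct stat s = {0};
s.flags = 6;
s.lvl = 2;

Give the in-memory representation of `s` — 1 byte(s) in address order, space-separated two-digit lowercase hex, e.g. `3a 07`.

26

flags:4 = 6 → 0x6 << 0 → word 0x06
lvl:4 = 2 → 0x2 << 4 → word 0x26
word = 0x26 → little-endian bytes:
  [0]=0x26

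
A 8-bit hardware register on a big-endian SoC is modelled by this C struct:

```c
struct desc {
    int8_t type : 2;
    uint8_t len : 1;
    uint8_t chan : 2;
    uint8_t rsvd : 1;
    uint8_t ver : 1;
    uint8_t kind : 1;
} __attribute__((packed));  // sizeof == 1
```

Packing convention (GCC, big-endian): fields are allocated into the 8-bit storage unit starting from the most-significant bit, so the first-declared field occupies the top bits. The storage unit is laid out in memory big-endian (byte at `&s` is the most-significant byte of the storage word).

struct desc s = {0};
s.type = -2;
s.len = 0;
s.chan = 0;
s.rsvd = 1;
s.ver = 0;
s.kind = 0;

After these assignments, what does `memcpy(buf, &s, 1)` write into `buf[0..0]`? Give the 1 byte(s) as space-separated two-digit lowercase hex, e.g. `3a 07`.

type (2b) val=-2 bits=0x2 at bit 6: 0x80
len (1b) val=0 bits=0x0 at bit 5: 0x80
chan (2b) val=0 bits=0x0 at bit 3: 0x80
rsvd (1b) val=1 bits=0x1 at bit 2: 0x84
ver (1b) val=0 bits=0x0 at bit 1: 0x84
kind (1b) val=0 bits=0x0 at bit 0: 0x84
word = 0x84 → big-endian bytes:
  [0]=0x84

84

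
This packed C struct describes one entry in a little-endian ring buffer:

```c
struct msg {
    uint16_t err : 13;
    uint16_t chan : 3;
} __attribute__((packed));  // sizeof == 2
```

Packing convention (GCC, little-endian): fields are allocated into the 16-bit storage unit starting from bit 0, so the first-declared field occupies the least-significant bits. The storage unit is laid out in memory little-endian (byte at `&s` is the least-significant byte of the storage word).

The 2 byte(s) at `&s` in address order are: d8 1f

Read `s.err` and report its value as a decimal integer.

8152

[0]=0xd8 [1]=0x1f (little-endian) → word 0x1fd8
err:13 @ bit 0 → (0x1fd8>>0)&0x1fff = 0x1fd8  ←
chan:3 @ bit 13 → (0x1fd8>>13)&0x7 = 0x0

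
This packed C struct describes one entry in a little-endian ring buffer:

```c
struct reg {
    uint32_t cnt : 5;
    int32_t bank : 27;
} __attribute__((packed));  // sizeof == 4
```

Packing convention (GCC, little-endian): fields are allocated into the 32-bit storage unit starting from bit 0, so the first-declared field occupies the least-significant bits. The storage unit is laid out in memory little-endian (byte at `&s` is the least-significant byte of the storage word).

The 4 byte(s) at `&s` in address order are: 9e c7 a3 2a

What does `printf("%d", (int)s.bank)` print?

[0]=0x9e [1]=0xc7 [2]=0xa3 [3]=0x2a (little-endian) → word 0x2aa3c79e
cnt:5 @ bit 0 → (0x2aa3c79e>>0)&0x1f = 0x1e
bank:27 @ bit 5 → (0x2aa3c79e>>5)&0x7ffffff = 0x1551e3c  ←
bank signed 27b, MSB=0: value = 22355516

22355516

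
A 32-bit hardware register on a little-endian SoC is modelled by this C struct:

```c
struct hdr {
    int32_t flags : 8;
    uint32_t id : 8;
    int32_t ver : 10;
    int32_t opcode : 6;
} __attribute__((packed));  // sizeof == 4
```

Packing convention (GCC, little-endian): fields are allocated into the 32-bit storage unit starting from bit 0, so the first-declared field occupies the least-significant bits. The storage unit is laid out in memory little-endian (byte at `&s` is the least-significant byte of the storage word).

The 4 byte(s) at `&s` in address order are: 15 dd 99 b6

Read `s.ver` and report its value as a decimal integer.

[0]=0x15 [1]=0xdd [2]=0x99 [3]=0xb6 (little-endian) → word 0xb699dd15
flags [0+:8] = (word>>0) & 0xff = 21
id [8+:8] = (word>>8) & 0xff = 221
ver [16+:10] = (word>>16) & 0x3ff = 665  ←
opcode [26+:6] = (word>>26) & 0x3f = 45
ver signed 10b, MSB=1: 665 - 1024 = -359

-359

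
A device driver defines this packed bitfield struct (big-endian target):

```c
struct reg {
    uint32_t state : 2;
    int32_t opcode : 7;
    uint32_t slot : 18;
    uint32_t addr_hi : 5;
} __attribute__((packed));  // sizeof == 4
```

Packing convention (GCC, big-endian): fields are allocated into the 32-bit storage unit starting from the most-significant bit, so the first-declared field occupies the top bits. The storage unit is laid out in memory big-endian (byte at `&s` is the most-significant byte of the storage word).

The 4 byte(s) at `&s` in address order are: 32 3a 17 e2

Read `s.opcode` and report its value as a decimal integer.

[0]=0x32 [1]=0x3a [2]=0x17 [3]=0xe2 (big-endian) → word 0x323a17e2
state:2 @ bit 30 → (0x323a17e2>>30)&0x3 = 0x0
opcode:7 @ bit 23 → (0x323a17e2>>23)&0x7f = 0x64  ←
slot:18 @ bit 5 → (0x323a17e2>>5)&0x3ffff = 0x1d0bf
addr_hi:5 @ bit 0 → (0x323a17e2>>0)&0x1f = 0x2
opcode signed 7b, MSB=1: 100 - 128 = -28

-28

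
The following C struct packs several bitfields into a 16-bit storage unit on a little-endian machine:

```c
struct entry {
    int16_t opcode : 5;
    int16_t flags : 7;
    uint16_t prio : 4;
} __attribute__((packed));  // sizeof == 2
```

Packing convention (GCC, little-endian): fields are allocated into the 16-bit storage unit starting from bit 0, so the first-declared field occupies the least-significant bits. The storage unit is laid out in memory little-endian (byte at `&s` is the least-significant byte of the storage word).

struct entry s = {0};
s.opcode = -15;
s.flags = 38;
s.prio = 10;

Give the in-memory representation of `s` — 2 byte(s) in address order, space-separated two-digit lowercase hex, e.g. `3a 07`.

opcode:5 = -15 → 0x11 << 0 → word 0x0011
flags:7 = 38 → 0x26 << 5 → word 0x04d1
prio:4 = 10 → 0xa << 12 → word 0xa4d1
word = 0xa4d1 → little-endian bytes:
  [0]=0xd1  [1]=0xa4

d1 a4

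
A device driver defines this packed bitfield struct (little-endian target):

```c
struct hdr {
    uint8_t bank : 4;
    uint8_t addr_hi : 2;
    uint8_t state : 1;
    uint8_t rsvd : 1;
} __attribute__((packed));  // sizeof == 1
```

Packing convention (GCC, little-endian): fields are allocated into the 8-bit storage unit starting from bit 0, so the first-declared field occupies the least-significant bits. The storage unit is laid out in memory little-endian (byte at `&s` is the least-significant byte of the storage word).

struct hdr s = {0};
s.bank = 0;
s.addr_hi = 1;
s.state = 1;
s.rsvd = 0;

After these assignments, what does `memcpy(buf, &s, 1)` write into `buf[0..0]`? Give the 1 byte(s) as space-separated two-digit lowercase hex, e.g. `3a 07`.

bank (4b) val=0 bits=0x0 at bit 0: 0x00
addr_hi (2b) val=1 bits=0x1 at bit 4: 0x10
state (1b) val=1 bits=0x1 at bit 6: 0x50
rsvd (1b) val=0 bits=0x0 at bit 7: 0x50
word = 0x50 → little-endian bytes:
  [0]=0x50

50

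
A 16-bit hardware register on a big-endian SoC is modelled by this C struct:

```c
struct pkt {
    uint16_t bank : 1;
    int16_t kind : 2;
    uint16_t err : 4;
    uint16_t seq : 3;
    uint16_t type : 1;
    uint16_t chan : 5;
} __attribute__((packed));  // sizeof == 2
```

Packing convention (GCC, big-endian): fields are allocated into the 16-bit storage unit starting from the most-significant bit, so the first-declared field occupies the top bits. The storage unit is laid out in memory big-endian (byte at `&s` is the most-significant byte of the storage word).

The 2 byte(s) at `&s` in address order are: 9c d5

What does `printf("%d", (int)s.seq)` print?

[0]=0x9c [1]=0xd5 (big-endian) → word 0x9cd5
bank [15+:1] = (word>>15) & 0x1 = 1
kind [13+:2] = (word>>13) & 0x3 = 0
err [9+:4] = (word>>9) & 0xf = 14
seq [6+:3] = (word>>6) & 0x7 = 3  ←
type [5+:1] = (word>>5) & 0x1 = 0
chan [0+:5] = (word>>0) & 0x1f = 21

3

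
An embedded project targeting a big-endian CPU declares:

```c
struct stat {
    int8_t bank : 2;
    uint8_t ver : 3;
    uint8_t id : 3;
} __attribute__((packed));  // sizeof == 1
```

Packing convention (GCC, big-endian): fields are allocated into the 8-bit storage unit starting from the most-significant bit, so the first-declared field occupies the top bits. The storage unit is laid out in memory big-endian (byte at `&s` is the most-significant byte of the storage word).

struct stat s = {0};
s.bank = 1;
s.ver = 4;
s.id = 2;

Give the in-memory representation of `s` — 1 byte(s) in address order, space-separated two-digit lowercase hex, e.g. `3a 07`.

bank (2b) val=1 bits=0x1 at bit 6: 0x40
ver (3b) val=4 bits=0x4 at bit 3: 0x60
id (3b) val=2 bits=0x2 at bit 0: 0x62
word = 0x62 → big-endian bytes:
  [0]=0x62

62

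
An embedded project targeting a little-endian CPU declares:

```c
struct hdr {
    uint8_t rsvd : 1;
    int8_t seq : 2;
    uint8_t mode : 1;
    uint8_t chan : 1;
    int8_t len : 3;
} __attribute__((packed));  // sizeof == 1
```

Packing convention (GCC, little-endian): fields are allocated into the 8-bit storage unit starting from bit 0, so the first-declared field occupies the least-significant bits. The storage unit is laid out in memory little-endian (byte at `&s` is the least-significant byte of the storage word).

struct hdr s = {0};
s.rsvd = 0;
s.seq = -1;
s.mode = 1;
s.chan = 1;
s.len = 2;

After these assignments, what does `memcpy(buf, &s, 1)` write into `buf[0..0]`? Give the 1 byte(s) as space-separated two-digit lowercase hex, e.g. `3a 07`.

5e

rsvd:1 = 0 → 0x0 << 0 → word 0x00
seq:2 = -1 → 0x3 << 1 → word 0x06
mode:1 = 1 → 0x1 << 3 → word 0x0e
chan:1 = 1 → 0x1 << 4 → word 0x1e
len:3 = 2 → 0x2 << 5 → word 0x5e
word = 0x5e → little-endian bytes:
  [0]=0x5e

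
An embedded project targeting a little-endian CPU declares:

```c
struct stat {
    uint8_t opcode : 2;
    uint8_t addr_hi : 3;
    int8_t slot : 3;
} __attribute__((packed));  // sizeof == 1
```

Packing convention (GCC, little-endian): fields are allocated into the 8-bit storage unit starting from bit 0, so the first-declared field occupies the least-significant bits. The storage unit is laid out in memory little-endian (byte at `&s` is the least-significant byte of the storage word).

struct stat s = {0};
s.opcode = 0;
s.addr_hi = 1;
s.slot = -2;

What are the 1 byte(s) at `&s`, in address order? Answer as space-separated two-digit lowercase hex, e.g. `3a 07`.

[0+:2] opcode=0 & 0x3 = 0x0; word=0x00
[2+:3] addr_hi=1 & 0x7 = 0x1; word=0x04
[5+:3] slot=-2 & 0x7 = 0x6; word=0xc4
word = 0xc4 → little-endian bytes:
  [0]=0xc4

c4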